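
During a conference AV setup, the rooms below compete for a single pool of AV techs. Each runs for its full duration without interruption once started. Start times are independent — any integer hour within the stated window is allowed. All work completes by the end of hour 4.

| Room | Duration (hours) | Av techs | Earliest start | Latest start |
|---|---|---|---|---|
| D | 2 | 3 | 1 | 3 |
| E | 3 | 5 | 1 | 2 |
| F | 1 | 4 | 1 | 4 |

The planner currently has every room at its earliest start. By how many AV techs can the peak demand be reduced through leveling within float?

Early-start peak: h1:12  h2:8  h3:5  h4:0 ⇒ 12.
Leveled (D@1, E@1, F@4): h1:8  h2:8  h3:5  h4:4 ⇒ 8.
Reduction 12 − 8 = 4.

4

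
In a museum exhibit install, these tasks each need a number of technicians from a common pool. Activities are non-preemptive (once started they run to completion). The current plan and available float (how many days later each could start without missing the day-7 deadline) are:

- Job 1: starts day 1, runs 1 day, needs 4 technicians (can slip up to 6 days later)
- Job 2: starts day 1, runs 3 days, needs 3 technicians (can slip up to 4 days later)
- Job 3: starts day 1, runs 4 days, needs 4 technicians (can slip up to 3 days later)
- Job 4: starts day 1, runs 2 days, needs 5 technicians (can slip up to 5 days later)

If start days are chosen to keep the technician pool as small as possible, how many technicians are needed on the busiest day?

Early-start (Job 1@1, Job 2@1, Job 3@1, Job 4@1) gives peak 16: d1:16  d2:12  d3:7  d4:4  d5:0  d6:0  d7:0.
Shift Job 3→2, Job 4→6.
Schedule Job 1@1, Job 2@1, Job 3@2, Job 4@6: d1:7  d2:7  d3:7  d4:4  d5:4  d6:5  d7:5 — peak 7.

7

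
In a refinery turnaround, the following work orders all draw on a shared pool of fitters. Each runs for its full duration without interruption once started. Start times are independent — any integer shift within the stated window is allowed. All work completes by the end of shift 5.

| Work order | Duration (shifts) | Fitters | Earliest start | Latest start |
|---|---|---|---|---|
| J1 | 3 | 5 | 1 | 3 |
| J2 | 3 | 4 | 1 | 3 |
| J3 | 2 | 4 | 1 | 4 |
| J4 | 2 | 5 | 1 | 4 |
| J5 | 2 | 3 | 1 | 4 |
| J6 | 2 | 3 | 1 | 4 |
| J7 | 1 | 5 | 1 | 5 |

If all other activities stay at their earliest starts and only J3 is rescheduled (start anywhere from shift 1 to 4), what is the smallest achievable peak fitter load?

J3@1: s1:29  s2:24  s3:9  s4:0  s5:0 → peak 29
J3@2: s1:25  s2:24  s3:13  s4:0  s5:0 → peak 25
J3@3: s1:25  s2:20  s3:13  s4:4  s5:0 → peak 25
J3@4: s1:25  s2:20  s3:9  s4:4  s5:4 → peak 25
Best is J3@2, peak 25.

25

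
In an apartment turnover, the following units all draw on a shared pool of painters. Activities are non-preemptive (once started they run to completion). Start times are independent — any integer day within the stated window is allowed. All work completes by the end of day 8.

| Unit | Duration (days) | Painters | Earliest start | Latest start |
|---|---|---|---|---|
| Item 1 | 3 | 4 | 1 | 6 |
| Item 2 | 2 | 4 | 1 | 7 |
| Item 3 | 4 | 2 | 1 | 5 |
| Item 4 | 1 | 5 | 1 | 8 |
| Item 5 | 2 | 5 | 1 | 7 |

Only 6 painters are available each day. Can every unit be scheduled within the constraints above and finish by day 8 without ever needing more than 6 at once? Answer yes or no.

Schedule Item 1@1, Item 2@4, Item 3@1, Item 4@6, Item 5@7: d1:6  d2:6  d3:6  d4:6  d5:4  d6:5  d7:5  d8:5 — peak 6 ≤ 6.

yes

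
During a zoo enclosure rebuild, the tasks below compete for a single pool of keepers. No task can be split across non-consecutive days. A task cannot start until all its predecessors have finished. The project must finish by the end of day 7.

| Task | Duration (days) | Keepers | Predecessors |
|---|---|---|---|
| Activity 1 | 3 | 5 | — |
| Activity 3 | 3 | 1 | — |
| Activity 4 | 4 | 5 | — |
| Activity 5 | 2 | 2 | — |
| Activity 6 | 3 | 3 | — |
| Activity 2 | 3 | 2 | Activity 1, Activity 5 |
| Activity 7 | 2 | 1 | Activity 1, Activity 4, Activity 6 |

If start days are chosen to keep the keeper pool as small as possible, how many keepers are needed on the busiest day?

13

Early-start (Activity 1@1, Activity 3@1, Activity 4@1, Activity 5@1, Activity 6@1, Activity 2@4, Activity 7@5) gives peak 16: d1:16  d2:16  d3:14  d4:7  d5:3  d6:3  d7:0.
Shift Activity 3→4, Activity 6→3, Activity 7→6.
Schedule Activity 1@1, Activity 3@4, Activity 4@1, Activity 5@1, Activity 6@3, Activity 2@4, Activity 7@6: d1:12  d2:12  d3:13  d4:11  d5:6  d6:4  d7:1 — peak 13.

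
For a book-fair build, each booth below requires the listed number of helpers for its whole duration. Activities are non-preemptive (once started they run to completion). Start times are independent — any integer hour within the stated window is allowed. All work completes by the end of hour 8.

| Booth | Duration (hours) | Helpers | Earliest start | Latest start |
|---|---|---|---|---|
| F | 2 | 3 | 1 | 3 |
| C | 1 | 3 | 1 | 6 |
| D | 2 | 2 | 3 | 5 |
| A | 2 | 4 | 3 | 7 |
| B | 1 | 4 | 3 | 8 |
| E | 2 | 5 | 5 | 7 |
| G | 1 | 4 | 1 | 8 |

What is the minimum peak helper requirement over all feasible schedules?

Early-start (F@1, C@1, D@3, A@3, B@3, E@5, G@1) gives peak 10: h1:10  h2:3  h3:10  h4:6  h5:5  h6:5  h7:0  h8:0.
Shift B→5, E→6, G→8.
Schedule F@1, C@1, D@3, A@3, B@5, E@6, G@8: h1:6  h2:3  h3:6  h4:6  h5:4  h6:5  h7:5  h8:4 — peak 6.

6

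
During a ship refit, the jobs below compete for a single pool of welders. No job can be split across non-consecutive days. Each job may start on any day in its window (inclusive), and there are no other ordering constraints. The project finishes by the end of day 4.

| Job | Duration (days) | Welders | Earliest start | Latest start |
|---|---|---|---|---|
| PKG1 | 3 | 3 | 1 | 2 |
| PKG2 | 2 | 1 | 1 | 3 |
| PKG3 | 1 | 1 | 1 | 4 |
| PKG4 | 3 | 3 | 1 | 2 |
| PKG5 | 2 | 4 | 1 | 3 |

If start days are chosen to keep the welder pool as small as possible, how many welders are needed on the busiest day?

10

Early-start (PKG1@1, PKG2@1, PKG3@1, PKG4@1, PKG5@1) gives peak 12: d1:12  d2:11  d3:6  d4:0.
Shift PKG5→3.
Schedule PKG1@1, PKG2@1, PKG3@1, PKG4@1, PKG5@3: d1:8  d2:7  d3:10  d4:4 — peak 10.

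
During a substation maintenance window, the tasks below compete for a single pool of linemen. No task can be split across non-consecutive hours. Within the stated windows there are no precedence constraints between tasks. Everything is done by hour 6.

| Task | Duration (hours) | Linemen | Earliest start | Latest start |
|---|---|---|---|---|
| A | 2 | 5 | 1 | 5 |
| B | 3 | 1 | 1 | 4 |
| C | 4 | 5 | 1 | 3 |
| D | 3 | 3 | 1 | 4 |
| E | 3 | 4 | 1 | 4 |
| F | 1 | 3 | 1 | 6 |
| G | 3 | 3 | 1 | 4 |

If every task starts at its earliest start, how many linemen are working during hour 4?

At early start, hour 4 has: C.
Demand: 5 = 5.

5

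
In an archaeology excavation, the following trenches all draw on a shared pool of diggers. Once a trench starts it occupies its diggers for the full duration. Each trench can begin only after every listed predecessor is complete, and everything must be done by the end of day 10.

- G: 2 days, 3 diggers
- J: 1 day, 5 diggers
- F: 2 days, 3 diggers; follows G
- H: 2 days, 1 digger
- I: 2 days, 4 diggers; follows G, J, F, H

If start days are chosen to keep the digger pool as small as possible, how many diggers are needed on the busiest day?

5

Early-start (G@1, J@1, F@3, H@1, I@5) gives peak 9: d1:9  d2:4  d3:3  d4:3  d5:4  d6:4  d7:0  d8:0  d9:0  d10:0.
Shift J→3, F→4, I→6.
Schedule G@1, J@3, F@4, H@1, I@6: d1:4  d2:4  d3:5  d4:3  d5:3  d6:4  d7:4  d8:0  d9:0  d10:0 — peak 5.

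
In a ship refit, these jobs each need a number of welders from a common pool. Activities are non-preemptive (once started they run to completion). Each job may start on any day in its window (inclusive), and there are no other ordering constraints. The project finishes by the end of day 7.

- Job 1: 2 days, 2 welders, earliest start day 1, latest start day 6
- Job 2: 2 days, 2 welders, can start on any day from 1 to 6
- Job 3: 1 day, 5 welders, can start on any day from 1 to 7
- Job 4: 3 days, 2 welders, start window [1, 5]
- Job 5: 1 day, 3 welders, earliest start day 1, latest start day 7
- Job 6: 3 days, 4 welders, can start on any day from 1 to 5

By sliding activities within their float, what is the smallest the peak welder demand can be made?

6

Early-start (Job 1@1, Job 2@1, Job 3@1, Job 4@1, Job 5@1, Job 6@1) gives peak 18: d1:18  d2:10  d3:6  d4:0  d5:0  d6:0  d7:0.
Shift Job 3→3, Job 4→4, Job 5→4, Job 6→5.
Schedule Job 1@1, Job 2@1, Job 3@3, Job 4@4, Job 5@4, Job 6@5: d1:4  d2:4  d3:5  d4:5  d5:6  d6:6  d7:4 — peak 6.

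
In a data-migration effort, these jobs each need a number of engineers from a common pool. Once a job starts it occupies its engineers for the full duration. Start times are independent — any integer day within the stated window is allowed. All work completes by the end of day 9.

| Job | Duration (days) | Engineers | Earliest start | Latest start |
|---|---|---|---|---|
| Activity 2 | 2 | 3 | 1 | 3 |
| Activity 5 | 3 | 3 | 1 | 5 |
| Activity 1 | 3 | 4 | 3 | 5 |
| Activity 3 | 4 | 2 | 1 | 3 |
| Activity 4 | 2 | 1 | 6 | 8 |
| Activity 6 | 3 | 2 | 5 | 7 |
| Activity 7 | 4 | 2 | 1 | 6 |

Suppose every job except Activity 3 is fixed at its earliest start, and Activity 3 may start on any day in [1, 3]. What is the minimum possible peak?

Activity 3@1: d1:10  d2:10  d3:11  d4:8  d5:6  d6:3  d7:3  d8:0  d9:0 → peak 11
Activity 3@2: d1:8  d2:10  d3:11  d4:8  d5:8  d6:3  d7:3  d8:0  d9:0 → peak 11
Activity 3@3: d1:8  d2:8  d3:11  d4:8  d5:8  d6:5  d7:3  d8:0  d9:0 → peak 11
Best is Activity 3@1, peak 11.

11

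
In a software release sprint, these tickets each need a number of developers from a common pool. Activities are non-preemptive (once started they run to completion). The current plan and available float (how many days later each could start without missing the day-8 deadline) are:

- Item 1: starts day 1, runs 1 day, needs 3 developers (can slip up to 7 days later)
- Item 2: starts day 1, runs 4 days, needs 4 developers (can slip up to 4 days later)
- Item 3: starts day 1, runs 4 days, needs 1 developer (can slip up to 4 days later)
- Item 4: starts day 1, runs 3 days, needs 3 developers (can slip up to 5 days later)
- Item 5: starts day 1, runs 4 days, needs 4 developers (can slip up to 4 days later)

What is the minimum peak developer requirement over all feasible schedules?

Early-start (Item 1@1, Item 2@1, Item 3@1, Item 4@1, Item 5@1) gives peak 15: d1:15  d2:12  d3:12  d4:9  d5:0  d6:0  d7:0  d8:0.
Shift Item 3→2, Item 4→6, Item 5→5.
Schedule Item 1@1, Item 2@1, Item 3@2, Item 4@6, Item 5@5: d1:7  d2:5  d3:5  d4:5  d5:5  d6:7  d7:7  d8:7 — peak 7.

7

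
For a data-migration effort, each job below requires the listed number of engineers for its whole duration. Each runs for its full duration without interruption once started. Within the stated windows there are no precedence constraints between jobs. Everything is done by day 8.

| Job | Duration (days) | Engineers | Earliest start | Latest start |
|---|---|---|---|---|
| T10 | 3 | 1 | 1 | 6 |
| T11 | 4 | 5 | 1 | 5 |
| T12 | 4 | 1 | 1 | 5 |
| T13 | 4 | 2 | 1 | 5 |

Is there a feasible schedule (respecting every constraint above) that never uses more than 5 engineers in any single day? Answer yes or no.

yes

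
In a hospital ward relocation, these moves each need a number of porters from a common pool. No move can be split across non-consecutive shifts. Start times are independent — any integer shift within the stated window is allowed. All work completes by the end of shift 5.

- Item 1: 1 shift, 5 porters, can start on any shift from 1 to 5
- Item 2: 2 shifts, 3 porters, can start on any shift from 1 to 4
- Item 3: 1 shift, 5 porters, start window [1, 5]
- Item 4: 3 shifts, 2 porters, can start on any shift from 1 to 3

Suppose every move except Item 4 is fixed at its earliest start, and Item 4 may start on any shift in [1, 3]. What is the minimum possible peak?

13

Item 4@1: s1:15  s2:5  s3:2  s4:0  s5:0 → peak 15
Item 4@2: s1:13  s2:5  s3:2  s4:2  s5:0 → peak 13
Item 4@3: s1:13  s2:3  s3:2  s4:2  s5:2 → peak 13
Best is Item 4@2, peak 13.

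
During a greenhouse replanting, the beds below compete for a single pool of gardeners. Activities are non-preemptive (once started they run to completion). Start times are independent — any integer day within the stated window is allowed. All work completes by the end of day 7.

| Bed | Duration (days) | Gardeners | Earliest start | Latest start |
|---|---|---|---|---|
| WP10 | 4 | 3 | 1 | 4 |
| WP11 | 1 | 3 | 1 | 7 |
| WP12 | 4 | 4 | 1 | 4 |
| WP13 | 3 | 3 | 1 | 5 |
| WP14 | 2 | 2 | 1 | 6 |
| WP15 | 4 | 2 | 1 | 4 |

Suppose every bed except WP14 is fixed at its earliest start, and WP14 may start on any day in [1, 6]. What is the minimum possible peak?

15

WP14@1: d1:17  d2:14  d3:12  d4:9  d5:0  d6:0  d7:0 → peak 17
WP14@2: d1:15  d2:14  d3:14  d4:9  d5:0  d6:0  d7:0 → peak 15
WP14@3: d1:15  d2:12  d3:14  d4:11  d5:0  d6:0  d7:0 → peak 15
WP14@4: d1:15  d2:12  d3:12  d4:11  d5:2  d6:0  d7:0 → peak 15
WP14@5: d1:15  d2:12  d3:12  d4:9  d5:2  d6:2  d7:0 → peak 15
WP14@6: d1:15  d2:12  d3:12  d4:9  d5:0  d6:2  d7:2 → peak 15
Best is WP14@2, peak 15.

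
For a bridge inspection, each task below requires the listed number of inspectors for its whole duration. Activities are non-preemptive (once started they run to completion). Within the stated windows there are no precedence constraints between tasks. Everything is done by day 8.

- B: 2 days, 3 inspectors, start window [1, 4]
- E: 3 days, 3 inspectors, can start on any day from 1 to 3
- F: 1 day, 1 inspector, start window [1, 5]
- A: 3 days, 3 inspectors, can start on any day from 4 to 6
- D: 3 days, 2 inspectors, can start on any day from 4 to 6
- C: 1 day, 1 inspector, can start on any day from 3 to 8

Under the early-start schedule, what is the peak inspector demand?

7

Early-start schedule: B@1, E@1, F@1, A@4, D@4, C@3.
Load per day: day 1: 7, day 2: 6, day 3: 4, day 4: 5, day 5: 5, day 6: 5, day 7: 0, day 8: 0.
Peak is 7.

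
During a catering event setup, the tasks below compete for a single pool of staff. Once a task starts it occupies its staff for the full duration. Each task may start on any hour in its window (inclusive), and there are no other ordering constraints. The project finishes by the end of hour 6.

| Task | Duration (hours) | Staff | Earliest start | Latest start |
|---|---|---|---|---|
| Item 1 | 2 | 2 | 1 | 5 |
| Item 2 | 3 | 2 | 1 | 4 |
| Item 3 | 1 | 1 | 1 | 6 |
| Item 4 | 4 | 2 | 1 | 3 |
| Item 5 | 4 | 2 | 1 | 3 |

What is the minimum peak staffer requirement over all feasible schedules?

6

Early-start (Item 1@1, Item 2@1, Item 3@1, Item 4@1, Item 5@1) gives peak 9: h1:9  h2:8  h3:6  h4:4  h5:0  h6:0.
Shift Item 4→2, Item 5→3.
Schedule Item 1@1, Item 2@1, Item 3@1, Item 4@2, Item 5@3: h1:5  h2:6  h3:6  h4:4  h5:4  h6:2 — peak 6.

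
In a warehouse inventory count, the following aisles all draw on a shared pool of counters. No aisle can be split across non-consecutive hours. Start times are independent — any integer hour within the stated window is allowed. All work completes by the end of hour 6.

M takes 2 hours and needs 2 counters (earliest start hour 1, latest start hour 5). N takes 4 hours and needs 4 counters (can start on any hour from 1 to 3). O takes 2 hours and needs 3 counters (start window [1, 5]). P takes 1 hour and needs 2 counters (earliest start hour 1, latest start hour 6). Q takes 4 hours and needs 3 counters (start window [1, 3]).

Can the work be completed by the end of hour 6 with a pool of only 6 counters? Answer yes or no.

no

Total counter-hours = 40; over 6 hours the average is 40/6 > 6, so some hour must exceed 6.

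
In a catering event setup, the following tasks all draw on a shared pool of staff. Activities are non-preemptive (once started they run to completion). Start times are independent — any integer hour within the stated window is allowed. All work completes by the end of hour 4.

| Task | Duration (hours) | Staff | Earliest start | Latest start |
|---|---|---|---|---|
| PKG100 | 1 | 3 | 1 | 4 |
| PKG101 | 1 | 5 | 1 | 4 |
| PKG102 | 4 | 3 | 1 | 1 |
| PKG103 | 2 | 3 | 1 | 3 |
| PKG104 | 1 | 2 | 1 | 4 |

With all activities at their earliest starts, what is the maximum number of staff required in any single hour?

Early-start schedule: PKG100@1, PKG101@1, PKG102@1, PKG103@1, PKG104@1.
Load per hour: hour 1: 16, hour 2: 6, hour 3: 3, hour 4: 3.
Peak is 16.

16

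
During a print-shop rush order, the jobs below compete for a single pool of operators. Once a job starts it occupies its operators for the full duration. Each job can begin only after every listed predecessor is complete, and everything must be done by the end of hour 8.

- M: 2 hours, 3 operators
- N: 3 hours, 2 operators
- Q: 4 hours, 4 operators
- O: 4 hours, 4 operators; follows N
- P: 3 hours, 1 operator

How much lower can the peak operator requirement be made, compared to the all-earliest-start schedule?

Early-start peak: h1:10  h2:10  h3:7  h4:8  h5:4  h6:4  h7:4  h8:0 ⇒ 10.
Leveled (M@4, N@1, Q@1, O@5, P@1): h1:7  h2:7  h3:7  h4:7  h5:7  h6:4  h7:4  h8:4 ⇒ 7.
Reduction 10 − 7 = 3.

3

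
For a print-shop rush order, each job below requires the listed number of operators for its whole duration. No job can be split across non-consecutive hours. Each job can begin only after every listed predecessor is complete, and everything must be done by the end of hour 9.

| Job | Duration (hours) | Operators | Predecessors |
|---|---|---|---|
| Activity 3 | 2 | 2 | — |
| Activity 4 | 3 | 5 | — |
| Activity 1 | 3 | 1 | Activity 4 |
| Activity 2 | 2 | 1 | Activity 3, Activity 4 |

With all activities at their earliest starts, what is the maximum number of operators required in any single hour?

7

Early-start schedule: Activity 3@1, Activity 4@1, Activity 1@4, Activity 2@4.
Load per hour: hour 1: 7, hour 2: 7, hour 3: 5, hour 4: 2, hour 5: 2, hour 6: 1, hour 7: 0, hour 8: 0, hour 9: 0.
Peak is 7.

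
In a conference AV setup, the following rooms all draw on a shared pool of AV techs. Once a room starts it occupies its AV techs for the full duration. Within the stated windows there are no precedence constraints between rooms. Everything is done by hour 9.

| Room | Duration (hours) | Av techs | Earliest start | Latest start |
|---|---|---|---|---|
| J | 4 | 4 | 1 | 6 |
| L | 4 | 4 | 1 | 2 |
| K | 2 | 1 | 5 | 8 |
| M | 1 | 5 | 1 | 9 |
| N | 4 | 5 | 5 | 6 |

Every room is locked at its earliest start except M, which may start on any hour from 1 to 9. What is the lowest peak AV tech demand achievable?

8

M@1: h1:13  h2:8  h3:8  h4:8  h5:6  h6:6  h7:5  h8:5  h9:0 → peak 13
M@2: h1:8  h2:13  h3:8  h4:8  h5:6  h6:6  h7:5  h8:5  h9:0 → peak 13
M@3: h1:8  h2:8  h3:13  h4:8  h5:6  h6:6  h7:5  h8:5  h9:0 → peak 13
M@4: h1:8  h2:8  h3:8  h4:13  h5:6  h6:6  h7:5  h8:5  h9:0 → peak 13
M@5: h1:8  h2:8  h3:8  h4:8  h5:11  h6:6  h7:5  h8:5  h9:0 → peak 11
M@6: h1:8  h2:8  h3:8  h4:8  h5:6  h6:11  h7:5  h8:5  h9:0 → peak 11
M@7: h1:8  h2:8  h3:8  h4:8  h5:6  h6:6  h7:10  h8:5  h9:0 → peak 10
M@8: h1:8  h2:8  h3:8  h4:8  h5:6  h6:6  h7:5  h8:10  h9:0 → peak 10
M@9: h1:8  h2:8  h3:8  h4:8  h5:6  h6:6  h7:5  h8:5  h9:5 → peak 8
Best is M@9, peak 8.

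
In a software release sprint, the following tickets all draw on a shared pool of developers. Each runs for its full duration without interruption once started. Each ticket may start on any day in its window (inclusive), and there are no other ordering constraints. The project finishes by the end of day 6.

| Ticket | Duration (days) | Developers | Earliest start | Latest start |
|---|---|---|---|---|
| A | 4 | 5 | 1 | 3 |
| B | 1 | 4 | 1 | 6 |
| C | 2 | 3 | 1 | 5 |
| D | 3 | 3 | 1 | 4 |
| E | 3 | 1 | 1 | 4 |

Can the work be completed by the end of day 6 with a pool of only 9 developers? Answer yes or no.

yes

Schedule A@1, B@5, C@5, D@1, E@4: d1:8  d2:8  d3:8  d4:6  d5:8  d6:4 — peak 8 ≤ 9.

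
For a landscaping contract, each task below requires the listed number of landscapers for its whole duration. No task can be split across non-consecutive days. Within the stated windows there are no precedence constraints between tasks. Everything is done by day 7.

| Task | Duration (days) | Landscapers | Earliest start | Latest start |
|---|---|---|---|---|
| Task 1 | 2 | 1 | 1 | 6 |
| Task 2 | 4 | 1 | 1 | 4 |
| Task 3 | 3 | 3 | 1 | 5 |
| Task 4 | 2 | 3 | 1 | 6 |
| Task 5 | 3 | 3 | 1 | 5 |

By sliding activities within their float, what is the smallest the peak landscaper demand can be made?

Early-start (Task 1@1, Task 2@1, Task 3@1, Task 4@1, Task 5@1) gives peak 11: d1:11  d2:11  d3:7  d4:1  d5:0  d6:0  d7:0.
Shift Task 4→4, Task 5→5.
Schedule Task 1@1, Task 2@1, Task 3@1, Task 4@4, Task 5@5: d1:5  d2:5  d3:4  d4:4  d5:6  d6:3  d7:3 — peak 6.

6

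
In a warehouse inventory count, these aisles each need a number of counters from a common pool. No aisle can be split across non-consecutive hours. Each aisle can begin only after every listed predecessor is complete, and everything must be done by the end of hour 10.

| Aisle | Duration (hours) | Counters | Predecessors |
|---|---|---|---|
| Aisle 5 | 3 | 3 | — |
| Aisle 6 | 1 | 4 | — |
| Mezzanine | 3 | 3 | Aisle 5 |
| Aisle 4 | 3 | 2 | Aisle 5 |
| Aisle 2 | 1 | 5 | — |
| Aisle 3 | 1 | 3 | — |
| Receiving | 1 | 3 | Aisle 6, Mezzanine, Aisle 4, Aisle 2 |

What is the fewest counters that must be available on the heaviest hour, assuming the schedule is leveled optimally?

5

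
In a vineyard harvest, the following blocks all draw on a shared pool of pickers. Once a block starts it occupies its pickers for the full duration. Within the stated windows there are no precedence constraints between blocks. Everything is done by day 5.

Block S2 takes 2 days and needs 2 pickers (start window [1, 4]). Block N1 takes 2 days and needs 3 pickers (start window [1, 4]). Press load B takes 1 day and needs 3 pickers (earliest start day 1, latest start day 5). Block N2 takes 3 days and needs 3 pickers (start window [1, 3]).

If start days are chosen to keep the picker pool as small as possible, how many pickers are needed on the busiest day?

Early-start (Block S2@1, Block N1@1, Press load B@1, Block N2@1) gives peak 11: d1:11  d2:8  d3:3  d4:0  d5:0.
Shift Press load B→3, Block N2→3.
Schedule Block S2@1, Block N1@1, Press load B@3, Block N2@3: d1:5  d2:5  d3:6  d4:3  d5:3 — peak 6.

6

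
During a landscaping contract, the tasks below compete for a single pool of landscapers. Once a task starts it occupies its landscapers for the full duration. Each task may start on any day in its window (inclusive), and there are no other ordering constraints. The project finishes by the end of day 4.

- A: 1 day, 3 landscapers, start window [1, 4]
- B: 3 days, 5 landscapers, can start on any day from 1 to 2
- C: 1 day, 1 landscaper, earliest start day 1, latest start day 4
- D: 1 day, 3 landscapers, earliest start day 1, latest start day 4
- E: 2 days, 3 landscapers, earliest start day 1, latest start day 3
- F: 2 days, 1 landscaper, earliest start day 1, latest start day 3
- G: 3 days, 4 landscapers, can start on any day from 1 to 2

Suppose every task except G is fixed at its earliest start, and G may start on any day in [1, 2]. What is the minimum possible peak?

G@1: d1:20  d2:13  d3:9  d4:0 → peak 20
G@2: d1:16  d2:13  d3:9  d4:4 → peak 16
Best is G@2, peak 16.

16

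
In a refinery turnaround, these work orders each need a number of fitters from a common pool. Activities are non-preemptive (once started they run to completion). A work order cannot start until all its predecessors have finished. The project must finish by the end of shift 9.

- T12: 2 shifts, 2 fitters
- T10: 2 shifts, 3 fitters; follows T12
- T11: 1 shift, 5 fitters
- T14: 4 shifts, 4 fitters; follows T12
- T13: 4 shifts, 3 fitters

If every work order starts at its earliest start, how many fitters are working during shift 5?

4

At early start, shift 5 has: T14.
Demand: 4 = 4.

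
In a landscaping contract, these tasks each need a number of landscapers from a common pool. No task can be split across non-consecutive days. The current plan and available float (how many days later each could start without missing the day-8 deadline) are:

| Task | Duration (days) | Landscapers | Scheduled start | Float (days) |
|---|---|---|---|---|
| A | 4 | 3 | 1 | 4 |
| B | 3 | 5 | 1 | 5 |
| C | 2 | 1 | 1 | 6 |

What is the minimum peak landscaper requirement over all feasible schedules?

Early-start (A@1, B@1, C@1) gives peak 9: d1:9  d2:9  d3:8  d4:3  d5:0  d6:0  d7:0  d8:0.
Shift B→5.
Schedule A@1, B@5, C@1: d1:4  d2:4  d3:3  d4:3  d5:5  d6:5  d7:5  d8:0 — peak 5.

5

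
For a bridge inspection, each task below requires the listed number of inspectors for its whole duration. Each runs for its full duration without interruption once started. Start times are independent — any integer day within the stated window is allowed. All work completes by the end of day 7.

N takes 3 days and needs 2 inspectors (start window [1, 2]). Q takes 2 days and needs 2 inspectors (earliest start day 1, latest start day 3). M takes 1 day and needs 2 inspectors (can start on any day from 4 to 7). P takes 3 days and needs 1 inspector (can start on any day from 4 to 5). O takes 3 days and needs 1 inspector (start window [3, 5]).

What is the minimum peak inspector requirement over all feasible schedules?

4

Schedule N@1, Q@1, M@4, P@4, O@3: d1:4  d2:4  d3:3  d4:4  d5:2  d6:1  d7:0 — peak 4.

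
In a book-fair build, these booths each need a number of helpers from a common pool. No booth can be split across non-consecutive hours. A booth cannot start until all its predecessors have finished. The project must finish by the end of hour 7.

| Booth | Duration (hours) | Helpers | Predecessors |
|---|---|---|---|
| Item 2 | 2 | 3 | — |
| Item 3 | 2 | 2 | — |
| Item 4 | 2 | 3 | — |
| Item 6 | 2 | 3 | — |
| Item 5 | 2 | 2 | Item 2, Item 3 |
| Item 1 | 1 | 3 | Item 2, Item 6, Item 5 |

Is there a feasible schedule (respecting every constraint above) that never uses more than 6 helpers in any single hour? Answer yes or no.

Schedule Item 2@1, Item 3@1, Item 4@3, Item 6@5, Item 5@3, Item 1@7: h1:5  h2:5  h3:5  h4:5  h5:3  h6:3  h7:3 — peak 5 ≤ 6.

yes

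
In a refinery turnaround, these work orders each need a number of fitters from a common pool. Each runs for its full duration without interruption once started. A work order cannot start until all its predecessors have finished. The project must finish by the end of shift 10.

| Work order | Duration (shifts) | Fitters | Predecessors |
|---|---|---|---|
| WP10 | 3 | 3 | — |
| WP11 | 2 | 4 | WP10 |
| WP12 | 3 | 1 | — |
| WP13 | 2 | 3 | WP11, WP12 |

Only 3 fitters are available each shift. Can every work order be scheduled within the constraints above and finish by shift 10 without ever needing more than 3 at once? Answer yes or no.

The minimum achievable peak is 4; 3 < 4, so no feasible schedule stays within the cap.

no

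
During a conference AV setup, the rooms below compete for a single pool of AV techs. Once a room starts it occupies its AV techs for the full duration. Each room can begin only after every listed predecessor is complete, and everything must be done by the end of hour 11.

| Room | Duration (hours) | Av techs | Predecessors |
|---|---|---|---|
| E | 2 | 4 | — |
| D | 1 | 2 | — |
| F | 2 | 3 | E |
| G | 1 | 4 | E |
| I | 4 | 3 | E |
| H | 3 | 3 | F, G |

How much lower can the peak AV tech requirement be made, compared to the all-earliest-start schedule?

Early-start peak: h1:6  h2:4  h3:10  h4:6  h5:6  h6:6  h7:3  h8:0  h9:0  h10:0  h11:0 ⇒ 10.
Leveled (E@1, D@1, F@3, G@5, I@6, H@6): h1:6  h2:4  h3:3  h4:3  h5:4  h6:6  h7:6  h8:6  h9:3  h10:0  h11:0 ⇒ 6.
Reduction 10 − 6 = 4.

4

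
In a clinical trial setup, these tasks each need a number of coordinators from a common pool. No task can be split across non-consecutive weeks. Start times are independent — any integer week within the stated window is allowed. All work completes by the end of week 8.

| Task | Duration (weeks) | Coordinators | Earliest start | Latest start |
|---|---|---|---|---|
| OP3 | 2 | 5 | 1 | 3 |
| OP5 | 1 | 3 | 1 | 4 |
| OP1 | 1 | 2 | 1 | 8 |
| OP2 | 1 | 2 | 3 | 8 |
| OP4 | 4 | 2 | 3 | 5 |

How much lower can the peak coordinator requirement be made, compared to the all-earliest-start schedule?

5

Early-start peak: w1:10  w2:5  w3:4  w4:2  w5:2  w6:2  w7:0  w8:0 ⇒ 10.
Leveled (OP3@1, OP5@3, OP1@3, OP2@4, OP4@4): w1:5  w2:5  w3:5  w4:4  w5:2  w6:2  w7:2  w8:0 ⇒ 5.
Reduction 10 − 5 = 5.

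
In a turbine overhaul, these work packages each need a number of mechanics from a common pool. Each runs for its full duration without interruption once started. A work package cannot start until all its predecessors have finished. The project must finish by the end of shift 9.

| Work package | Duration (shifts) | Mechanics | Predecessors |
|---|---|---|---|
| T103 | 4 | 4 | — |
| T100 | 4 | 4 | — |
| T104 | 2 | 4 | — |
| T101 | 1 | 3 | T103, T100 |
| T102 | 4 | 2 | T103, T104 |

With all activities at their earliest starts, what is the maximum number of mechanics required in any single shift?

12

Early-start schedule: T103@1, T100@1, T104@1, T101@5, T102@5.
Load per shift: shift 1: 12, shift 2: 12, shift 3: 8, shift 4: 8, shift 5: 5, shift 6: 2, shift 7: 2, shift 8: 2, shift 9: 0.
Peak is 12.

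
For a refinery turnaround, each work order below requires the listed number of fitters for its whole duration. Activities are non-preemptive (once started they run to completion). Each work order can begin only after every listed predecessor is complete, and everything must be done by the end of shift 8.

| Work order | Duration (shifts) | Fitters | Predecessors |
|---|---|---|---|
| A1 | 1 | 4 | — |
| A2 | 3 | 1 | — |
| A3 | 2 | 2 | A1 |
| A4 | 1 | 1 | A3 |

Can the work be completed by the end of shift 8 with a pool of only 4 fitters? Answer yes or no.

yes

Schedule A1@1, A2@2, A3@2, A4@4: s1:4  s2:3  s3:3  s4:2  s5:0  s6:0  s7:0  s8:0 — peak 4 ≤ 4.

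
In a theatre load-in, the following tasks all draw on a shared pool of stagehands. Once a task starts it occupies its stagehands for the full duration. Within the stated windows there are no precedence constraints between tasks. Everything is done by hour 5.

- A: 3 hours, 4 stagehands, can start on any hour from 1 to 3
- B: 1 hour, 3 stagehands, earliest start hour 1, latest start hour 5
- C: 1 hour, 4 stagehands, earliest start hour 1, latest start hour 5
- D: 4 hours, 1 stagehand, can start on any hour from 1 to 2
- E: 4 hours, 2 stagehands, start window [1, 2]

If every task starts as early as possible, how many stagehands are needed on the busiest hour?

14

Early-start schedule: A@1, B@1, C@1, D@1, E@1.
Load per hour: hour 1: 14, hour 2: 7, hour 3: 7, hour 4: 3, hour 5: 0.
Peak is 14.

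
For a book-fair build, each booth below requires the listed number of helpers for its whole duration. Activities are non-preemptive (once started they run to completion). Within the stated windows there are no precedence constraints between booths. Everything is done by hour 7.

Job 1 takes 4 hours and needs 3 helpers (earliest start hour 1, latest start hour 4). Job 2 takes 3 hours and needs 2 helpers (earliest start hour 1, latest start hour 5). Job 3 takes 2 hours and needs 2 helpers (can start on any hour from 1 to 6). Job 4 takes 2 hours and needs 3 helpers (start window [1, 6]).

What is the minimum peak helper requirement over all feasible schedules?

5

Early-start (Job 1@1, Job 2@1, Job 3@1, Job 4@1) gives peak 10: h1:10  h2:10  h3:5  h4:3  h5:0  h6:0  h7:0.
Shift Job 3→4, Job 4→5.
Schedule Job 1@1, Job 2@1, Job 3@4, Job 4@5: h1:5  h2:5  h3:5  h4:5  h5:5  h6:3  h7:0 — peak 5.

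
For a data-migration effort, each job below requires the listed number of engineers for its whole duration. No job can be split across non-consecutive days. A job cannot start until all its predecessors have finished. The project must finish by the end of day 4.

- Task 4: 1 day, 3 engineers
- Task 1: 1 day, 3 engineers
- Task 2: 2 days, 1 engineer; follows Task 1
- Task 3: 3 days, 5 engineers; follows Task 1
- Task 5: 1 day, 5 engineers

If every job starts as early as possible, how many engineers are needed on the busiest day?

11

Early-start schedule: Task 4@1, Task 1@1, Task 2@2, Task 3@2, Task 5@1.
Load per day: day 1: 11, day 2: 6, day 3: 6, day 4: 5.
Peak is 11.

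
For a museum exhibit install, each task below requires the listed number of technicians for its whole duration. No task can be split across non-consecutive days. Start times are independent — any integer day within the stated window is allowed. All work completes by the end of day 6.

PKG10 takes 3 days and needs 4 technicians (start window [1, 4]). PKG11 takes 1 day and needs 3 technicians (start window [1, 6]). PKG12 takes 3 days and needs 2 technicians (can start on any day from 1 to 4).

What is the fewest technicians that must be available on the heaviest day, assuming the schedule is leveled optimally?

Early-start (PKG10@1, PKG11@1, PKG12@1) gives peak 9: d1:9  d2:6  d3:6  d4:0  d5:0  d6:0.
Shift PKG11→4, PKG12→4.
Schedule PKG10@1, PKG11@4, PKG12@4: d1:4  d2:4  d3:4  d4:5  d5:2  d6:2 — peak 5.

5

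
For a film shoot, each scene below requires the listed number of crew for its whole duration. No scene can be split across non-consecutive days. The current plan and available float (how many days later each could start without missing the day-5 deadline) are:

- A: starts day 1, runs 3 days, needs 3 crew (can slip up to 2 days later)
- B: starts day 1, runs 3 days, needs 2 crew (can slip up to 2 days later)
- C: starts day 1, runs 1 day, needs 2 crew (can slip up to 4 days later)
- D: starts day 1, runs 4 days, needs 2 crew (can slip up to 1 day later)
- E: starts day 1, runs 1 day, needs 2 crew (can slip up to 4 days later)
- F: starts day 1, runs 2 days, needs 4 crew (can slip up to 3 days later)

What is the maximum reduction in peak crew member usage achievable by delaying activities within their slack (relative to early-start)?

7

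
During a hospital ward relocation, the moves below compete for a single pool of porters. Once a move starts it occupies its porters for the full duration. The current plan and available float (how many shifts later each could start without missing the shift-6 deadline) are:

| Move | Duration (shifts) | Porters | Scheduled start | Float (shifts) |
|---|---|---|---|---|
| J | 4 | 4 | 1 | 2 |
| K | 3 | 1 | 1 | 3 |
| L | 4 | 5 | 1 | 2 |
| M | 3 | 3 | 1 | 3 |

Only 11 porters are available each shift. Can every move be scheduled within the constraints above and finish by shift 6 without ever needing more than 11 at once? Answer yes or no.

no

The minimum achievable peak is 12; 11 < 12, so no feasible schedule stays within the cap.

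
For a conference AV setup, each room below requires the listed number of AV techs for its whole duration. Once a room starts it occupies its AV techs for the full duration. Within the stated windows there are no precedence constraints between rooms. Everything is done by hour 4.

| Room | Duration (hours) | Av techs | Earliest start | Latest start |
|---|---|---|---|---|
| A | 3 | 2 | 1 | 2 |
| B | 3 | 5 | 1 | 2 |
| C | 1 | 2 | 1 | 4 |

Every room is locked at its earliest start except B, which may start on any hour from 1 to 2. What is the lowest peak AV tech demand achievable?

B@1: h1:9  h2:7  h3:7  h4:0 → peak 9
B@2: h1:4  h2:7  h3:7  h4:5 → peak 7
Best is B@2, peak 7.

7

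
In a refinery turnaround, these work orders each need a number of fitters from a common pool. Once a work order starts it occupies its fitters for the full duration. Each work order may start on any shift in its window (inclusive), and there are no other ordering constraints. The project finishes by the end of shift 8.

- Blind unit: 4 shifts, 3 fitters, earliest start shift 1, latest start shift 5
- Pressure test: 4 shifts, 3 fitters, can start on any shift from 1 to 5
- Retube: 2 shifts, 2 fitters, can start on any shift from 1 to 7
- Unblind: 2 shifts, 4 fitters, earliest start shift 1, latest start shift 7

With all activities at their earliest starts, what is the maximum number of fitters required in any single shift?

12

Early-start schedule: Blind unit@1, Pressure test@1, Retube@1, Unblind@1.
Load per shift: shift 1: 12, shift 2: 12, shift 3: 6, shift 4: 6, shift 5: 0, shift 6: 0, shift 7: 0, shift 8: 0.
Peak is 12.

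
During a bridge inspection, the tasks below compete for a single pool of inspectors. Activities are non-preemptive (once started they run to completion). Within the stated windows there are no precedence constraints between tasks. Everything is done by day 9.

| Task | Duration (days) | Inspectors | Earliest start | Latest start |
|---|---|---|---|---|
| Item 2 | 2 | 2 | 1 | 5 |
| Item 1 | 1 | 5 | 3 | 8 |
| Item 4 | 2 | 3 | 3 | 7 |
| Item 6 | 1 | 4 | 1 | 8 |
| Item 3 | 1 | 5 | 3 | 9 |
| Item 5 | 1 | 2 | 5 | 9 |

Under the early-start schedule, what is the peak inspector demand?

13

Early-start schedule: Item 2@1, Item 1@3, Item 4@3, Item 6@1, Item 3@3, Item 5@5.
Load per day: day 1: 6, day 2: 2, day 3: 13, day 4: 3, day 5: 2, day 6: 0, day 7: 0, day 8: 0, day 9: 0.
Peak is 13.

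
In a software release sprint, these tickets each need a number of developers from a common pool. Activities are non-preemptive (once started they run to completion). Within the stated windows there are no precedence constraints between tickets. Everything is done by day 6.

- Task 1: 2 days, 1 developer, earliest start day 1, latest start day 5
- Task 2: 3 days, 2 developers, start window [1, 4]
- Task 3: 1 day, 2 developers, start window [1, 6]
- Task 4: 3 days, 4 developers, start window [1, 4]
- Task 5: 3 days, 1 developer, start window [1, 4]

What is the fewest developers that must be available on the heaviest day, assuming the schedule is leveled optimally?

5

Early-start (Task 1@1, Task 2@1, Task 3@1, Task 4@1, Task 5@1) gives peak 10: d1:10  d2:8  d3:7  d4:0  d5:0  d6:0.
Shift Task 4→4, Task 5→2.
Schedule Task 1@1, Task 2@1, Task 3@1, Task 4@4, Task 5@2: d1:5  d2:4  d3:3  d4:5  d5:4  d6:4 — peak 5.
Total developer-days = 25 over 6 days ⇒ peak ≥ ⌈25/6⌉ = 5, so 5 is optimal.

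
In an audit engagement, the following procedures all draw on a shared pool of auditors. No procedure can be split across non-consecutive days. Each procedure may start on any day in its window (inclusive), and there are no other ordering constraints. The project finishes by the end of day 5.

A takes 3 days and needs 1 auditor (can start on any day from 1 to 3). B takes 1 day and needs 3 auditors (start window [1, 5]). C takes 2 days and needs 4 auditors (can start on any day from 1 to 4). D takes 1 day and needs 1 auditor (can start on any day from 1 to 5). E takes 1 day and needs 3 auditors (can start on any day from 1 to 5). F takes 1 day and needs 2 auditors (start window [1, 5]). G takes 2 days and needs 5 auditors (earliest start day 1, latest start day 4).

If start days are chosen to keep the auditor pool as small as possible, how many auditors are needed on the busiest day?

Early-start (A@1, B@1, C@1, D@1, E@1, F@1, G@1) gives peak 19: d1:19  d2:10  d3:1  d4:0  d5:0.
Shift B→5, C→3, D→3, E→5, F→4.
Schedule A@1, B@5, C@3, D@3, E@5, F@4, G@1: d1:6  d2:6  d3:6  d4:6  d5:6 — peak 6.
Total auditor-days = 30 over 5 days ⇒ peak ≥ ⌈30/5⌉ = 6, so 6 is optimal.

6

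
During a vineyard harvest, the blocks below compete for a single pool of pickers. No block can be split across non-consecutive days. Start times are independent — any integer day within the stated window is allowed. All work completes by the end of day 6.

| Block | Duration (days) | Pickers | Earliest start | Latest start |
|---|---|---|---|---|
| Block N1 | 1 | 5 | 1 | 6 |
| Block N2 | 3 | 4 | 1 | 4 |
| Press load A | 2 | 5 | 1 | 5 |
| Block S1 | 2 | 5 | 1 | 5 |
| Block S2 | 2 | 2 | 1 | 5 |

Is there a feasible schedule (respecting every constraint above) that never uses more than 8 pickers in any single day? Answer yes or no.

no

The minimum achievable peak is 9; 8 < 9, so no feasible schedule stays within the cap.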